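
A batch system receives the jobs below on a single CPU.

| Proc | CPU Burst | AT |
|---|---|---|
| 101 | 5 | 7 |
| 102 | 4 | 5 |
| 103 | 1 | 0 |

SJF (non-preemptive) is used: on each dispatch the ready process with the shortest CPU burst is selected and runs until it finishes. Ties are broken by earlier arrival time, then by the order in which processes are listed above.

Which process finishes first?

103

Timeline: | 103 0-1 | idle 1-5 | 102 5-9 | 101 9-14 |
Completion: 101=14  102=9  103=1
Turnaround (C−A): 101=7  102=4  103=1
Finish order: 103 → 102 → 101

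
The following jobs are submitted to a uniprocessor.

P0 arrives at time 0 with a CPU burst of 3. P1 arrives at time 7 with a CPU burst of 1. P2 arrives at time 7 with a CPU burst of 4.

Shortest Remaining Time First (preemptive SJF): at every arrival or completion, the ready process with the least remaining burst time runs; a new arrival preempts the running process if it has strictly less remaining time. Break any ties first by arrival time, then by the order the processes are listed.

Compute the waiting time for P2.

1

Gantt: | P0 0-3 | idle 3-7 | P1 7-8 | P2 8-12 |
Completion: P0=3  P1=8  P2=12
Waiting(P2) = turnaround − burst = 5 − 4 = 1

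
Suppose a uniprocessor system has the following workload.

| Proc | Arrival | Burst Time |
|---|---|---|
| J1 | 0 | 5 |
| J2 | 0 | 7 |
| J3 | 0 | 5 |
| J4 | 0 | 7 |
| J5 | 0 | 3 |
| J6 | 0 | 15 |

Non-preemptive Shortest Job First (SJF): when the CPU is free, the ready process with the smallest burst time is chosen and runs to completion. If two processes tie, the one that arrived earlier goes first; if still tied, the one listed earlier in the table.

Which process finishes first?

J5

Gantt: | J5 0-3 | J1 3-8 | J3 8-13 | J2 13-20 | J4 20-27 | J6 27-42 |
Completion: J1=8  J2=20  J3=13  J4=27  J5=3  J6=42
Turnaround (C−A): J1=8  J2=20  J3=13  J4=27  J5=3  J6=42
Finish order: J5 → J1 → J3 → J2 → J4 → J6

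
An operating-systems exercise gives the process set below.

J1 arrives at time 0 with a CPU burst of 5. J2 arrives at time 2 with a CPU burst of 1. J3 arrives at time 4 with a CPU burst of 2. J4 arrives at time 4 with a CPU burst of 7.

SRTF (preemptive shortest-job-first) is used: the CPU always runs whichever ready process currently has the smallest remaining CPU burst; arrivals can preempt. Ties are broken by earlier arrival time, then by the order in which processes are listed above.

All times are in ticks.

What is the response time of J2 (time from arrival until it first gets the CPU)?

Schedule: | J1 0-2 | J2 2-3 | J1 3-6 | J3 6-8 | J4 8-15 |
Completion: J1=6  J2=3  J3=8  J4=15
Turnaround (C−A): J1=6  J2=1  J3=4  J4=11
Response(J2) = first start − arrival = 2 − 2 = 0

0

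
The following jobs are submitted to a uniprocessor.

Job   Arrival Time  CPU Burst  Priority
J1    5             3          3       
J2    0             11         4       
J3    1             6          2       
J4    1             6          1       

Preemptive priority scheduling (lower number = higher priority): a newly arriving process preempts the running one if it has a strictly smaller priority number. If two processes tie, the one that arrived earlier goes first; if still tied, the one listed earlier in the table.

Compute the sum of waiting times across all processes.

29

Timeline: | J2 0-1 | J4 1-7 | J3 7-13 | J1 13-16 | J2 16-26 |
Completion: J1=16  J2=26  J3=13  J4=7
Turnaround (C−A): J1=11  J2=26  J3=12  J4=6
Waiting = turnaround − burst: J1=8, J2=15, J3=6, J4=0
Total waiting = 8 + 15 + 6 + 0 = 29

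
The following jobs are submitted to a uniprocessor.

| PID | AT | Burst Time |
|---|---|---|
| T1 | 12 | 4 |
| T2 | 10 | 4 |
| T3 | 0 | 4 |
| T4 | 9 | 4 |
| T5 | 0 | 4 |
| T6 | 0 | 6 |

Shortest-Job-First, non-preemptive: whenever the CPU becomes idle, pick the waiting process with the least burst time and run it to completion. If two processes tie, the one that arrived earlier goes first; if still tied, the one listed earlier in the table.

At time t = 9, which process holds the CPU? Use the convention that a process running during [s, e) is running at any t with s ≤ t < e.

T6

Schedule: | T3 0-4 | T5 4-8 | T6 8-14 | T4 14-18 | T2 18-22 | T1 22-26 |
Completion: T1=26  T2=22  T3=4  T4=18  T5=8  T6=14
Turnaround (C−A): T1=14  T2=12  T3=4  T4=9  T5=8  T6=14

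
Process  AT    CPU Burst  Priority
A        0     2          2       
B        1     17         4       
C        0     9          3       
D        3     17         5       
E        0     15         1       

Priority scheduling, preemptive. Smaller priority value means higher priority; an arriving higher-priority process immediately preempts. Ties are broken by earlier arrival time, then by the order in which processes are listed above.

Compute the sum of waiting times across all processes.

Gantt: | E 0-15 | A 15-17 | C 17-26 | B 26-43 | D 43-60 |
Completion: A=17  B=43  C=26  D=60  E=15
Turnaround (C−A): A=17  B=42  C=26  D=57  E=15
Waiting = turnaround − burst: A=15, B=25, C=17, D=40, E=0
Total waiting = 15 + 25 + 17 + 40 + 0 = 97

97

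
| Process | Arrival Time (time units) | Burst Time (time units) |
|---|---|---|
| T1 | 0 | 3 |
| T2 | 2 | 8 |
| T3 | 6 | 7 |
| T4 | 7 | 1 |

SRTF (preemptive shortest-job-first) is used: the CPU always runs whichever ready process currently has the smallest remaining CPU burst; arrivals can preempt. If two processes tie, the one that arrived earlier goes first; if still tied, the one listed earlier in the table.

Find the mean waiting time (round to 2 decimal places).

2.00

Schedule: | T1 0-3 | T2 3-7 | T4 7-8 | T2 8-12 | T3 12-19 |
Completion: T1=3  T2=12  T3=19  T4=8
Turnaround (C−A): T1=3  T2=10  T3=13  T4=1
Waiting times: T1=0, T2=2, T3=6, T4=0
Average waiting = (0+2+6+0) / 4 = 8/4 = 2.00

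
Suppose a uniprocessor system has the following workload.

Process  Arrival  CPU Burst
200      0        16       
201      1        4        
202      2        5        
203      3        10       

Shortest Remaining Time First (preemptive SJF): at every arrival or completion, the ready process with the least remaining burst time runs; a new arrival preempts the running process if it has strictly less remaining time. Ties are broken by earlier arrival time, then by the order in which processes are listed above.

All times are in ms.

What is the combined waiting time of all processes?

Schedule: | 200 0-1 | 201 1-5 | 202 5-10 | 203 10-20 | 200 20-35 |
Completion: 200=35  201=5  202=10  203=20
Turnaround (C−A): 200=35  201=4  202=8  203=17
Waiting = turnaround − burst: 200=19, 201=0, 202=3, 203=7
Total waiting = 19 + 0 + 3 + 7 = 29

29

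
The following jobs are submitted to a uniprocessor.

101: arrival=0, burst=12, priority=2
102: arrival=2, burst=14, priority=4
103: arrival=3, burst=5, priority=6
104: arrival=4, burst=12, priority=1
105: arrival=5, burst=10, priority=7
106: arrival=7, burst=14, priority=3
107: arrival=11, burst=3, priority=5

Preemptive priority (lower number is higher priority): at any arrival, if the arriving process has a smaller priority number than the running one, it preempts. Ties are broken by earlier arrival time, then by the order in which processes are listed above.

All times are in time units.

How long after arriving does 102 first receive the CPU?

36

Schedule: | 101 0-4 | 104 4-16 | 101 16-24 | 106 24-38 | 102 38-52 | 107 52-55 | 103 55-60 | 105 60-70 |
Completion: 101=24  102=52  103=60  104=16  105=70  106=38  107=55
Turnaround (C−A): 101=24  102=50  103=57  104=12  105=65  106=31  107=44
Response(102) = first start − arrival = 38 − 2 = 36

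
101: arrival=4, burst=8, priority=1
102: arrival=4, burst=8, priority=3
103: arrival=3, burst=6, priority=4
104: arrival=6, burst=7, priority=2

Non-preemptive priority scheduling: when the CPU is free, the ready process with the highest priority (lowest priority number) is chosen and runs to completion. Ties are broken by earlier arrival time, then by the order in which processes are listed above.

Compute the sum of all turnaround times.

Timeline: | idle 0-3 | 103 3-9 | 101 9-17 | 104 17-24 | 102 24-32 |
Completion: 101=17  102=32  103=9  104=24
Turnaround (C−A): 101=13  102=28  103=6  104=18
Turnaround = completion − arrival: 101=13, 102=28, 103=6, 104=18
Total turnaround = 13 + 28 + 6 + 18 = 65

65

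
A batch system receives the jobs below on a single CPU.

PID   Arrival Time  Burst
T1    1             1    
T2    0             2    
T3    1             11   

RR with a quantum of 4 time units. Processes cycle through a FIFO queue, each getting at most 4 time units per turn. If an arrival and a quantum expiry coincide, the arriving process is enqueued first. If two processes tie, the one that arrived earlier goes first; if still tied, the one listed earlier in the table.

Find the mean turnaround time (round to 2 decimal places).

5.67

Timeline: | T2 0-2 | T1 2-3 | T3 3-14 |
Completion: T1=3  T2=2  T3=14
Turnaround (C−A): T1=2  T2=2  T3=13
Turnaround times: T1=2, T2=2, T3=13
Average turnaround = (2+2+13) / 3 = 17/3 = 5.67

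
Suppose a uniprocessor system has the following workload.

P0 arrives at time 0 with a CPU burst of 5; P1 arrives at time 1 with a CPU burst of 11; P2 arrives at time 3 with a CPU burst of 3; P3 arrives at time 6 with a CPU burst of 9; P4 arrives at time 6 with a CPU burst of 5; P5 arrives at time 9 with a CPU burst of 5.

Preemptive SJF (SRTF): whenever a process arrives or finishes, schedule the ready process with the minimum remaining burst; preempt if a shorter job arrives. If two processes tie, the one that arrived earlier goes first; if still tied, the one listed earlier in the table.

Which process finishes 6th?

Timeline: | P0 0-5 | P2 5-8 | P4 8-13 | P5 13-18 | P3 18-27 | P1 27-38 |
Completion: P0=5  P1=38  P2=8  P3=27  P4=13  P5=18
Turnaround (C−A): P0=5  P1=37  P2=5  P3=21  P4=7  P5=9
Finish order: P0 → P2 → P4 → P5 → P3 → P1

P1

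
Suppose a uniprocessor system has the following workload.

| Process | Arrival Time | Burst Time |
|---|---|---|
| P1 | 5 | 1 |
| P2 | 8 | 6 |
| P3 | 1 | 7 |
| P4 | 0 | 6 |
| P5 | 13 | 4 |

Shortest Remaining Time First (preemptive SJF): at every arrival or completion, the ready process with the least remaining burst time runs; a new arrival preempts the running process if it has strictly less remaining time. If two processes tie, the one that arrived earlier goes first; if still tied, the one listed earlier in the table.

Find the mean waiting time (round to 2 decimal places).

Timeline: | P4 0-6 | P1 6-7 | P3 7-14 | P5 14-18 | P2 18-24 |
Completion: P1=7  P2=24  P3=14  P4=6  P5=18
Turnaround (C−A): P1=2  P2=16  P3=13  P4=6  P5=5
Waiting times: P1=1, P2=10, P3=6, P4=0, P5=1
Average waiting = (1+10+6+0+1) / 5 = 18/5 = 3.60

3.60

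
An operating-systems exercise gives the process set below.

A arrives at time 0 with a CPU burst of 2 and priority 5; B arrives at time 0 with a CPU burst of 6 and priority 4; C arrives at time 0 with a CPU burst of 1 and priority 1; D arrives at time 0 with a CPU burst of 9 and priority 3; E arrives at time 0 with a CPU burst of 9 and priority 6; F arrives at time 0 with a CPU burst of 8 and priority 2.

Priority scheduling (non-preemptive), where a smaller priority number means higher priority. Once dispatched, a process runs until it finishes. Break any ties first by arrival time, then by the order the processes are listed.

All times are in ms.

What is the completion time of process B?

Timeline: | C 0-1 | F 1-9 | D 9-18 | B 18-24 | A 24-26 | E 26-35 |
Completion: A=26  B=24  C=1  D=18  E=35  F=9
Turnaround (C−A): A=26  B=24  C=1  D=18  E=35  F=9

24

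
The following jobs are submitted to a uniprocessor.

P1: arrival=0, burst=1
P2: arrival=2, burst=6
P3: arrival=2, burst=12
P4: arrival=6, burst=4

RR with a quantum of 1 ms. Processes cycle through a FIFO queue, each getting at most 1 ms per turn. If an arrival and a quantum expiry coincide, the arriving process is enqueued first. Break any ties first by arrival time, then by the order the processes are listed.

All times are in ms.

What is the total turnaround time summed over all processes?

48

Timeline: | P1 0-1 | idle 1-2 | P2 2-3 | P3 3-4 | P2 4-5 | P3 5-6 | P2 6-7 | P4 7-8 | P3 8-9 | P2 9-10 | P4 10-11 | P3 11-12 | P2 12-13 | P4 13-14 | P3 14-15 | P2 15-16 | P4 16-17 | P3 17-24 |
Completion: P1=1  P2=16  P3=24  P4=17
Turnaround = completion − arrival: P1=1, P2=14, P3=22, P4=11
Total turnaround = 1 + 14 + 22 + 11 = 48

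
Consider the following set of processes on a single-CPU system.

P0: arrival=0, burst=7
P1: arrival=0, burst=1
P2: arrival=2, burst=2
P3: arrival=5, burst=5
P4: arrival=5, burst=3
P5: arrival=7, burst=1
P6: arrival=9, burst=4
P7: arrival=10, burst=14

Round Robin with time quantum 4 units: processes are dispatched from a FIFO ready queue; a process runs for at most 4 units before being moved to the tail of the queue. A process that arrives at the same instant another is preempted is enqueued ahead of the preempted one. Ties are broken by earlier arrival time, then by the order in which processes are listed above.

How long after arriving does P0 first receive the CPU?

0

Timeline: | P0 0-4 | P1 4-5 | P2 5-7 | P0 7-10 | P3 10-14 | P4 14-17 | P5 17-18 | P6 18-22 | P7 22-26 | P3 26-27 | P7 27-37 |
Completion: P0=10  P1=5  P2=7  P3=27  P4=17  P5=18  P6=22  P7=37
Turnaround (C−A): P0=10  P1=5  P2=5  P3=22  P4=12  P5=11  P6=13  P7=27
Response(P0) = first start − arrival = 0 − 0 = 0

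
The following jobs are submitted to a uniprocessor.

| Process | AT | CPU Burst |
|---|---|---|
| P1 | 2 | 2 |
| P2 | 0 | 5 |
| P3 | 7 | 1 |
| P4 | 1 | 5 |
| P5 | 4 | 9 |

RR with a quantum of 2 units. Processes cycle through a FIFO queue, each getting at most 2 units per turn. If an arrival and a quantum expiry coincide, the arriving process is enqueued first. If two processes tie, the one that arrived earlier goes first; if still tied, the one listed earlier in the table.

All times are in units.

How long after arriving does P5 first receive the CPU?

4

Schedule: | P2 0-2 | P4 2-4 | P1 4-6 | P2 6-8 | P5 8-10 | P4 10-12 | P3 12-13 | P2 13-14 | P5 14-16 | P4 16-17 | P5 17-22 |
Completion: P1=6  P2=14  P3=13  P4=17  P5=22
Turnaround (C−A): P1=4  P2=14  P3=6  P4=16  P5=18
Response(P5) = first start − arrival = 8 − 4 = 4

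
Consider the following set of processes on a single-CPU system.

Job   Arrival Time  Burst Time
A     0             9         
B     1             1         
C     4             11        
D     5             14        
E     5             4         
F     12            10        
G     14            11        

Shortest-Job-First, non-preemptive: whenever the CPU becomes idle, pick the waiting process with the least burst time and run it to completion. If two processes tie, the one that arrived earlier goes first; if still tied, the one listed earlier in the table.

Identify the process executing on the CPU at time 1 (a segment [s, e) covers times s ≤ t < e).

A

Timeline: | A 0-9 | B 9-10 | E 10-14 | F 14-24 | C 24-35 | G 35-46 | D 46-60 |
Completion: A=9  B=10  C=35  D=60  E=14  F=24  G=46
Turnaround (C−A): A=9  B=9  C=31  D=55  E=9  F=12  G=32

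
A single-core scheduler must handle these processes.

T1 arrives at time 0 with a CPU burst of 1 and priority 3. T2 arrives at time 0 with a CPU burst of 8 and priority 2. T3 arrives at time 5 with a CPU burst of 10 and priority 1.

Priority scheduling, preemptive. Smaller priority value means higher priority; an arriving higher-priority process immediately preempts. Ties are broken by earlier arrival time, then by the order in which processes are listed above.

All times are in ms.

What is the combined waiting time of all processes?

Schedule: | T2 0-5 | T3 5-15 | T2 15-18 | T1 18-19 |
Completion: T1=19  T2=18  T3=15
Waiting = turnaround − burst: T1=18, T2=10, T3=0
Total waiting = 18 + 10 + 0 = 28

28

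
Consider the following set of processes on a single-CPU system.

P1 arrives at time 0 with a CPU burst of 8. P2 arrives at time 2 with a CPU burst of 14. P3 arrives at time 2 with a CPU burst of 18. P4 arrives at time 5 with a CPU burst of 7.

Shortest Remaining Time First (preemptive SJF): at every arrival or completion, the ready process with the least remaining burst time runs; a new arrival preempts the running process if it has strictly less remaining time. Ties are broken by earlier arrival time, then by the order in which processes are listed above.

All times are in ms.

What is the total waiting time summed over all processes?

Timeline: | P1 0-8 | P4 8-15 | P2 15-29 | P3 29-47 |
Completion: P1=8  P2=29  P3=47  P4=15
Waiting = turnaround − burst: P1=0, P2=13, P3=27, P4=3
Total waiting = 0 + 13 + 27 + 3 = 43

43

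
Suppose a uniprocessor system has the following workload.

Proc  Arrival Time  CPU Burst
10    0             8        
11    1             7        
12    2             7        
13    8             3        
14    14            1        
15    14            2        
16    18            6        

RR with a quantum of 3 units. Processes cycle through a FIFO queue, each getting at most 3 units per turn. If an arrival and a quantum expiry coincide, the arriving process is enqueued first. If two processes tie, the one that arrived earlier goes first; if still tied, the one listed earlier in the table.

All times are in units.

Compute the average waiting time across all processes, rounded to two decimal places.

13.14

Schedule: | 10 0-3 | 11 3-6 | 12 6-9 | 10 9-12 | 11 12-15 | 13 15-18 | 12 18-21 | 10 21-23 | 14 23-24 | 15 24-26 | 11 26-27 | 16 27-30 | 12 30-31 | 16 31-34 |
Completion: 10=23  11=27  12=31  13=18  14=24  15=26  16=34
Waiting times: 10=15, 11=19, 12=22, 13=7, 14=9, 15=10, 16=10
Average waiting = (15+19+22+7+9+10+10) / 7 = 92/7 = 13.14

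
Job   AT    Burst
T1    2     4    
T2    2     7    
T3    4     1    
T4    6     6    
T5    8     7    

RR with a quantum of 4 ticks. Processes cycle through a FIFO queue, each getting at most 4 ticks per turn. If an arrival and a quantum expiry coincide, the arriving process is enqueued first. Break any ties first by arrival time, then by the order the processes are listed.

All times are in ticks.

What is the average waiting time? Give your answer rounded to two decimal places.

Timeline: | idle 0-2 | T1 2-6 | T2 6-10 | T3 10-11 | T4 11-15 | T5 15-19 | T2 19-22 | T4 22-24 | T5 24-27 |
Completion: T1=6  T2=22  T3=11  T4=24  T5=27
Waiting times: T1=0, T2=13, T3=6, T4=12, T5=12
Average waiting = (0+13+6+12+12) / 5 = 43/5 = 8.60

8.60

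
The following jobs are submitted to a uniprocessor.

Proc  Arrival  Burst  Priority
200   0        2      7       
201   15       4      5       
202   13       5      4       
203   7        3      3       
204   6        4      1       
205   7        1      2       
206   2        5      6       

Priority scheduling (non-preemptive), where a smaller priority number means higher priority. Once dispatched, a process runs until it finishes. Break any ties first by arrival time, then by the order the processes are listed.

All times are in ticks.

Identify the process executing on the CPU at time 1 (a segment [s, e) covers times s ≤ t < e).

200

Gantt: | 200 0-2 | 206 2-7 | 204 7-11 | 205 11-12 | 203 12-15 | 202 15-20 | 201 20-24 |
Completion: 200=2  201=24  202=20  203=15  204=11  205=12  206=7
Turnaround (C−A): 200=2  201=9  202=7  203=8  204=5  205=5  206=5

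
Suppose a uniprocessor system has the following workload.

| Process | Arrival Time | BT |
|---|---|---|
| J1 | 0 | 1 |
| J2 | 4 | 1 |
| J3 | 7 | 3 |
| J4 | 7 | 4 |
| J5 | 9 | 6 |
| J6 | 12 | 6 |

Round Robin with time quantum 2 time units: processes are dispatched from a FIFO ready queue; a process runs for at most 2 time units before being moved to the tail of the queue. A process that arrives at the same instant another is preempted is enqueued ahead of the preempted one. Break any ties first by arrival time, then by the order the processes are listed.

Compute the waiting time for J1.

0

Timeline: | J1 0-1 | idle 1-4 | J2 4-5 | idle 5-7 | J3 7-9 | J4 9-11 | J5 11-13 | J3 13-14 | J4 14-16 | J6 16-18 | J5 18-20 | J6 20-22 | J5 22-24 | J6 24-26 |
Completion: J1=1  J2=5  J3=14  J4=16  J5=24  J6=26
Waiting(J1) = turnaround − burst = 1 − 1 = 0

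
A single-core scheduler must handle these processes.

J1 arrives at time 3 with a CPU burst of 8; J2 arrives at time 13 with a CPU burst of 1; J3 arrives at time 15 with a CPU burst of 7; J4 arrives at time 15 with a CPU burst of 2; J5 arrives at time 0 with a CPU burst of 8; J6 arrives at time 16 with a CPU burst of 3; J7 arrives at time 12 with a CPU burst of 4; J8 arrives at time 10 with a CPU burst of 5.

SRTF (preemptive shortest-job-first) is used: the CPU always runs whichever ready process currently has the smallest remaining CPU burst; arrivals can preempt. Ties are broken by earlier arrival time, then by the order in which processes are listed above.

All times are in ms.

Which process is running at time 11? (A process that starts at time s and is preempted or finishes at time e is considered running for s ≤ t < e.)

Gantt: | J5 0-8 | J1 8-10 | J8 10-13 | J2 13-14 | J8 14-16 | J4 16-18 | J6 18-21 | J7 21-25 | J1 25-31 | J3 31-38 |
Completion: J1=31  J2=14  J3=38  J4=18  J5=8  J6=21  J7=25  J8=16

J8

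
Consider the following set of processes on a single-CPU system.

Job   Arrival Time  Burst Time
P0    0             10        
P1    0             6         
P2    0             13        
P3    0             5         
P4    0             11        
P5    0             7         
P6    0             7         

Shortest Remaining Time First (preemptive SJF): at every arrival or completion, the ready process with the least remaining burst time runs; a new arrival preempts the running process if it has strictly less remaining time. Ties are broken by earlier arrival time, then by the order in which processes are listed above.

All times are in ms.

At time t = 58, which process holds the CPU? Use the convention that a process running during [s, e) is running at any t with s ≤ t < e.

P2

Gantt: | P3 0-5 | P1 5-11 | P5 11-18 | P6 18-25 | P0 25-35 | P4 35-46 | P2 46-59 |
Completion: P0=35  P1=11  P2=59  P3=5  P4=46  P5=18  P6=25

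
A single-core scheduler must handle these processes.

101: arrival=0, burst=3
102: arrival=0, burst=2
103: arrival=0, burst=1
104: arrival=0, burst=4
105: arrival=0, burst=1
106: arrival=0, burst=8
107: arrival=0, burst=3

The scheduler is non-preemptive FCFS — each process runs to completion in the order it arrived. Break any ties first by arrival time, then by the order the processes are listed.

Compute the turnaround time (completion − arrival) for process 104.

Gantt: | 101 0-3 | 102 3-5 | 103 5-6 | 104 6-10 | 105 10-11 | 106 11-19 | 107 19-22 |
Completion: 101=3  102=5  103=6  104=10  105=11  106=19  107=22
Turnaround (C−A): 101=3  102=5  103=6  104=10  105=11  106=19  107=22
Turnaround(104) = completion − arrival = 10 − 0 = 10

10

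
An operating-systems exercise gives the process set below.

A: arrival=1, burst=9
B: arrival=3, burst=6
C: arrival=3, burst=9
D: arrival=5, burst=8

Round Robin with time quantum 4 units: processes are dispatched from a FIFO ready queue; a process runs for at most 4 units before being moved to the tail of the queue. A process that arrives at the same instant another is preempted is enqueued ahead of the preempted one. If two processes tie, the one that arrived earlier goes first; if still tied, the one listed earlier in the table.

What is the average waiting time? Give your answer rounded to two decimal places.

18.75

Timeline: | idle 0-1 | A 1-5 | B 5-9 | C 9-13 | D 13-17 | A 17-21 | B 21-23 | C 23-27 | D 27-31 | A 31-32 | C 32-33 |
Completion: A=32  B=23  C=33  D=31
Turnaround (C−A): A=31  B=20  C=30  D=26
Waiting times: A=22, B=14, C=21, D=18
Average waiting = (22+14+21+18) / 4 = 75/4 = 18.75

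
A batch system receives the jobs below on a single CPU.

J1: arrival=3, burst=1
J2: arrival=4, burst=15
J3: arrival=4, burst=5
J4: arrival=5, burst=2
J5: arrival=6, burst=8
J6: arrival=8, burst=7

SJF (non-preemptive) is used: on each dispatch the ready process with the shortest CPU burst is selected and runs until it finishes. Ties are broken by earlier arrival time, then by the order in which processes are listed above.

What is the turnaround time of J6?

10

Timeline: | idle 0-3 | J1 3-4 | J3 4-9 | J4 9-11 | J6 11-18 | J5 18-26 | J2 26-41 |
Completion: J1=4  J2=41  J3=9  J4=11  J5=26  J6=18
Turnaround(J6) = completion − arrival = 18 − 8 = 10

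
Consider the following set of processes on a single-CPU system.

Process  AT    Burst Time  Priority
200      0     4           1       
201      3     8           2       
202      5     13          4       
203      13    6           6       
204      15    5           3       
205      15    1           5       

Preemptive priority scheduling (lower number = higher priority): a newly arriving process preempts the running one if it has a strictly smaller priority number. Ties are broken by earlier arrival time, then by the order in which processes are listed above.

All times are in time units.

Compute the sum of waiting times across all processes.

46

Gantt: | 200 0-4 | 201 4-12 | 202 12-15 | 204 15-20 | 202 20-30 | 205 30-31 | 203 31-37 |
Completion: 200=4  201=12  202=30  203=37  204=20  205=31
Waiting = turnaround − burst: 200=0, 201=1, 202=12, 203=18, 204=0, 205=15
Total waiting = 0 + 1 + 12 + 18 + 0 + 15 = 46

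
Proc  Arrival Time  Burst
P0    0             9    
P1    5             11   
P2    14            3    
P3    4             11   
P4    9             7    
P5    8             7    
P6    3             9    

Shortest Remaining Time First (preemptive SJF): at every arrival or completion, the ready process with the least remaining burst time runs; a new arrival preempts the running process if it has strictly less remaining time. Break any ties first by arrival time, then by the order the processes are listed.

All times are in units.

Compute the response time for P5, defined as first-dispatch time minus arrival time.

1

Gantt: | P0 0-9 | P5 9-16 | P2 16-19 | P4 19-26 | P6 26-35 | P3 35-46 | P1 46-57 |
Completion: P0=9  P1=57  P2=19  P3=46  P4=26  P5=16  P6=35
Turnaround (C−A): P0=9  P1=52  P2=5  P3=42  P4=17  P5=8  P6=32
Response(P5) = first start − arrival = 9 − 8 = 1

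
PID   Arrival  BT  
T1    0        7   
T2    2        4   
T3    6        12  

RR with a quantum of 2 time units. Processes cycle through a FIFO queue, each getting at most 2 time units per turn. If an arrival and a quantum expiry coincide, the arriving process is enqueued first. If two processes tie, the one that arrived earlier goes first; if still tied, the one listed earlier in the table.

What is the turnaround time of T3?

Schedule: | T1 0-2 | T2 2-4 | T1 4-6 | T2 6-8 | T3 8-10 | T1 10-12 | T3 12-14 | T1 14-15 | T3 15-23 |
Completion: T1=15  T2=8  T3=23
Turnaround(T3) = completion − arrival = 23 − 6 = 17

17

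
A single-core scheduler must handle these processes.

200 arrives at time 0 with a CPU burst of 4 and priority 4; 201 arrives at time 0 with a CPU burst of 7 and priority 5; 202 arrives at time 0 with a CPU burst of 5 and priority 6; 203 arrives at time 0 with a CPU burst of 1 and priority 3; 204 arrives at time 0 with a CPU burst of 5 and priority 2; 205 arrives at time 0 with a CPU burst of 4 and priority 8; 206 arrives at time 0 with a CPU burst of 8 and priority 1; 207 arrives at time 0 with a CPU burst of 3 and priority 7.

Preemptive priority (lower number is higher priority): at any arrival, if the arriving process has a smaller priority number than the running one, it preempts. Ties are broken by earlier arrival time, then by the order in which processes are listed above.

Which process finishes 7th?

207

Gantt: | 206 0-8 | 204 8-13 | 203 13-14 | 200 14-18 | 201 18-25 | 202 25-30 | 207 30-33 | 205 33-37 |
Completion: 200=18  201=25  202=30  203=14  204=13  205=37  206=8  207=33
Finish order: 206 → 204 → 203 → 200 → 201 → 202 → 207 → 205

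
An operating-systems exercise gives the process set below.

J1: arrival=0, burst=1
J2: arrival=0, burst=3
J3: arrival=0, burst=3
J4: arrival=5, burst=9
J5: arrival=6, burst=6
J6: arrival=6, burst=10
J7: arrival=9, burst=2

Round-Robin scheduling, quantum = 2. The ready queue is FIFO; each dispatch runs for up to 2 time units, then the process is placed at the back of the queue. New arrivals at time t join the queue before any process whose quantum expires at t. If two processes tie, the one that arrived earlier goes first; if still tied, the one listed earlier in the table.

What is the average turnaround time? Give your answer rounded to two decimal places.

Gantt: | J1 0-1 | J2 1-3 | J3 3-5 | J2 5-6 | J4 6-8 | J3 8-9 | J5 9-11 | J6 11-13 | J4 13-15 | J7 15-17 | J5 17-19 | J6 19-21 | J4 21-23 | J5 23-25 | J6 25-27 | J4 27-29 | J6 29-31 | J4 31-32 | J6 32-34 |
Completion: J1=1  J2=6  J3=9  J4=32  J5=25  J6=34  J7=17
Turnaround (C−A): J1=1  J2=6  J3=9  J4=27  J5=19  J6=28  J7=8
Turnaround times: J1=1, J2=6, J3=9, J4=27, J5=19, J6=28, J7=8
Average turnaround = (1+6+9+27+19+28+8) / 7 = 98/7 = 14.00

14.00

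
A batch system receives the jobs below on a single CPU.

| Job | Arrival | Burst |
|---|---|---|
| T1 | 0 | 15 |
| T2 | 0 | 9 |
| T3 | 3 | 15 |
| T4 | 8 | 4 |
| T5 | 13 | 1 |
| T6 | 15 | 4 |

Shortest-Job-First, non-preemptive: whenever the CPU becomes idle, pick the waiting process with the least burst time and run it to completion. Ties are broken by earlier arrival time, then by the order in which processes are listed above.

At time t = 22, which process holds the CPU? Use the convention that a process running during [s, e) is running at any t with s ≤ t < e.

T1

Gantt: | T2 0-9 | T4 9-13 | T5 13-14 | T1 14-29 | T6 29-33 | T3 33-48 |
Completion: T1=29  T2=9  T3=48  T4=13  T5=14  T6=33
Turnaround (C−A): T1=29  T2=9  T3=45  T4=5  T5=1  T6=18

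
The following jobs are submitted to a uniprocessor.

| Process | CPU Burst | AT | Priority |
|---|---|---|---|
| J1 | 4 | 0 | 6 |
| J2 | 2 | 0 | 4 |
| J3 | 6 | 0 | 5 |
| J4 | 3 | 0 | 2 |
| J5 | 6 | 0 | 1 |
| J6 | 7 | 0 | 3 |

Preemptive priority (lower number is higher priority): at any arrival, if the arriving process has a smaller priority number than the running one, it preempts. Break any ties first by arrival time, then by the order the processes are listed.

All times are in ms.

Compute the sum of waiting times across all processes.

Timeline: | J5 0-6 | J4 6-9 | J6 9-16 | J2 16-18 | J3 18-24 | J1 24-28 |
Completion: J1=28  J2=18  J3=24  J4=9  J5=6  J6=16
Turnaround (C−A): J1=28  J2=18  J3=24  J4=9  J5=6  J6=16
Waiting = turnaround − burst: J1=24, J2=16, J3=18, J4=6, J5=0, J6=9
Total waiting = 24 + 16 + 18 + 6 + 0 + 9 = 73

73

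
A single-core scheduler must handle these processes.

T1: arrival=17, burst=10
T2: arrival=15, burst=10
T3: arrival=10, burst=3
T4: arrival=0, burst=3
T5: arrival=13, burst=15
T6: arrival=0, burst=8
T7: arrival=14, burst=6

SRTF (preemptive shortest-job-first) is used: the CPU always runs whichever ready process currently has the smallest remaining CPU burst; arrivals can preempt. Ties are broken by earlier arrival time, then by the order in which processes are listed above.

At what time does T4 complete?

3

Schedule: | T4 0-3 | T6 3-11 | T3 11-14 | T7 14-20 | T2 20-30 | T1 30-40 | T5 40-55 |
Completion: T1=40  T2=30  T3=14  T4=3  T5=55  T6=11  T7=20
Turnaround (C−A): T1=23  T2=15  T3=4  T4=3  T5=42  T6=11  T7=6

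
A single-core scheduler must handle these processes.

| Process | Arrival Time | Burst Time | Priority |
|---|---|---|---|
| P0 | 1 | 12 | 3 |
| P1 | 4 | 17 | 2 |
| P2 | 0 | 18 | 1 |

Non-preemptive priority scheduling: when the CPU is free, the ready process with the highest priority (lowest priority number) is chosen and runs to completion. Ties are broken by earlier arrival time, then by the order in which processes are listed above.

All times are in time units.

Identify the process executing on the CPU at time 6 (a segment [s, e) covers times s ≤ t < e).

Gantt: | P2 0-18 | P1 18-35 | P0 35-47 |
Completion: P0=47  P1=35  P2=18
Turnaround (C−A): P0=46  P1=31  P2=18

P2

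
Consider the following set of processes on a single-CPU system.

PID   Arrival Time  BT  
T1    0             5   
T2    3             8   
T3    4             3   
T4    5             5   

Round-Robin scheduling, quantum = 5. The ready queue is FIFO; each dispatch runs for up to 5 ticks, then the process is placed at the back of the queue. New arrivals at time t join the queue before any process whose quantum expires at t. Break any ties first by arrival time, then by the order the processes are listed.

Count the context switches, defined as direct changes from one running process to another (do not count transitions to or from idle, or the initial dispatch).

4

Schedule: | T1 0-5 | T2 5-10 | T3 10-13 | T4 13-18 | T2 18-21 |
Completion: T1=5  T2=21  T3=13  T4=18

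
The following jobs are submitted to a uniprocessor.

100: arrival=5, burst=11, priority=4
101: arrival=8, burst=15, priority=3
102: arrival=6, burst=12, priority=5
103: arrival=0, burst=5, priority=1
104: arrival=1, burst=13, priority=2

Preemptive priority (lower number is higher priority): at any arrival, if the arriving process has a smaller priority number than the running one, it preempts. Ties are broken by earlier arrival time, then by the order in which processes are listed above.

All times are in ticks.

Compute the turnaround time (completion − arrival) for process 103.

5

Schedule: | 103 0-5 | 104 5-18 | 101 18-33 | 100 33-44 | 102 44-56 |
Completion: 100=44  101=33  102=56  103=5  104=18
Turnaround(103) = completion − arrival = 5 − 0 = 5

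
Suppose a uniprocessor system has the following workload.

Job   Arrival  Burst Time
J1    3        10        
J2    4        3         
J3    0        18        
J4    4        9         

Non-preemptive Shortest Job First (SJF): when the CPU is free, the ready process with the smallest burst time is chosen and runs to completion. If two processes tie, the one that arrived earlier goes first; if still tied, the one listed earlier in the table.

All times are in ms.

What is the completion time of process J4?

30

Schedule: | J3 0-18 | J2 18-21 | J4 21-30 | J1 30-40 |
Completion: J1=40  J2=21  J3=18  J4=30
Turnaround (C−A): J1=37  J2=17  J3=18  J4=26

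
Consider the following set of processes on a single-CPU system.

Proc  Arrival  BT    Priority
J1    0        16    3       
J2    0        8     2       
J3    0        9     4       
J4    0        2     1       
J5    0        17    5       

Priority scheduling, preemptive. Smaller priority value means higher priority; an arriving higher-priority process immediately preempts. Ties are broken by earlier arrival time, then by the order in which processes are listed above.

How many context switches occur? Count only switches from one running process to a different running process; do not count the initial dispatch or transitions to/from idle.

4

Timeline: | J4 0-2 | J2 2-10 | J1 10-26 | J3 26-35 | J5 35-52 |
Completion: J1=26  J2=10  J3=35  J4=2  J5=52
Turnaround (C−A): J1=26  J2=10  J3=35  J4=2  J5=52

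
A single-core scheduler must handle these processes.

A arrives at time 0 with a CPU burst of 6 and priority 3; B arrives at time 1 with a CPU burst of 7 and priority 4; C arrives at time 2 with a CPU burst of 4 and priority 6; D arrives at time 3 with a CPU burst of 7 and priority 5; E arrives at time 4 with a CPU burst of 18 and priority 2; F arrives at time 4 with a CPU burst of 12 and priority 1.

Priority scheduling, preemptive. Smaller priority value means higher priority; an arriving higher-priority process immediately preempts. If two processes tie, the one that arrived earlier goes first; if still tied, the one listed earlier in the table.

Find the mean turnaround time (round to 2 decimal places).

Gantt: | A 0-4 | F 4-16 | E 16-34 | A 34-36 | B 36-43 | D 43-50 | C 50-54 |
Completion: A=36  B=43  C=54  D=50  E=34  F=16
Turnaround (C−A): A=36  B=42  C=52  D=47  E=30  F=12
Turnaround times: A=36, B=42, C=52, D=47, E=30, F=12
Average turnaround = (36+42+52+47+30+12) / 6 = 219/6 = 36.50

36.50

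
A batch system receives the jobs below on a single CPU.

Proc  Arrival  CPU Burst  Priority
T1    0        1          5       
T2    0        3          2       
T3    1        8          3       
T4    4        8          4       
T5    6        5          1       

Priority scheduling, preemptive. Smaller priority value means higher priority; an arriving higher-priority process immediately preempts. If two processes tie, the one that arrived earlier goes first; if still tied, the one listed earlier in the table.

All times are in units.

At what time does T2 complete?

3

Gantt: | T2 0-3 | T3 3-6 | T5 6-11 | T3 11-16 | T4 16-24 | T1 24-25 |
Completion: T1=25  T2=3  T3=16  T4=24  T5=11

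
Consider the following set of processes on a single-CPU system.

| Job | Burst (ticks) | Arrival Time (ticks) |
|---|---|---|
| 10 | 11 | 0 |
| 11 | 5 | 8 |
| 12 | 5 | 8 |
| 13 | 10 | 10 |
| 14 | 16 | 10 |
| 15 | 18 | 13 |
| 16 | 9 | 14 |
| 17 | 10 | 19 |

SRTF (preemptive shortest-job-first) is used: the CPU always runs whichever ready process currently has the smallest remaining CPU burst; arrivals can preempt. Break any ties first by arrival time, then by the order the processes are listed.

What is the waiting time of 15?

53

Timeline: | 10 0-11 | 11 11-16 | 12 16-21 | 16 21-30 | 13 30-40 | 17 40-50 | 14 50-66 | 15 66-84 |
Completion: 10=11  11=16  12=21  13=40  14=66  15=84  16=30  17=50
Turnaround (C−A): 10=11  11=8  12=13  13=30  14=56  15=71  16=16  17=31
Waiting(15) = turnaround − burst = 71 − 18 = 53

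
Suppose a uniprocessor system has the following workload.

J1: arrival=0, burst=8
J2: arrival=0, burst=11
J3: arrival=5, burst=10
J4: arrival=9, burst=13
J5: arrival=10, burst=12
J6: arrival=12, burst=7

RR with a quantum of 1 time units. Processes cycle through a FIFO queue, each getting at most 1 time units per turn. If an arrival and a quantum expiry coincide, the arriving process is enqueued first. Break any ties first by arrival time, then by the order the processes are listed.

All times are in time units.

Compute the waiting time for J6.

30

Timeline: | J1 0-1 | J2 1-2 | J1 2-3 | J2 3-4 | J1 4-5 | J2 5-6 | J3 6-7 | J1 7-8 | J2 8-9 | J3 9-10 | J1 10-11 | J4 11-12 | J2 12-13 | J5 13-14 | J3 14-15 | J1 15-16 | J6 16-17 | J4 17-18 | J2 18-19 | J5 19-20 | J3 20-21 | J1 21-22 | J6 22-23 | J4 23-24 | J2 24-25 | J5 25-26 | J3 26-27 | J1 27-28 | J6 28-29 | J4 29-30 | J2 30-31 | J5 31-32 | J3 32-33 | J6 33-34 | J4 34-35 | J2 35-36 | J5 36-37 | J3 37-38 | J6 38-39 | J4 39-40 | J2 40-41 | J5 41-42 | J3 42-43 | J6 43-44 | J4 44-45 | J2 45-46 | J5 46-47 | J3 47-48 | J6 48-49 | J4 49-50 | J5 50-51 | J3 51-52 | J4 52-53 | J5 53-54 | J4 54-55 | J5 55-56 | J4 56-57 | J5 57-58 | J4 58-59 | J5 59-60 | J4 60-61 |
Completion: J1=28  J2=46  J3=52  J4=61  J5=60  J6=49
Turnaround (C−A): J1=28  J2=46  J3=47  J4=52  J5=50  J6=37
Waiting(J6) = turnaround − burst = 37 − 7 = 30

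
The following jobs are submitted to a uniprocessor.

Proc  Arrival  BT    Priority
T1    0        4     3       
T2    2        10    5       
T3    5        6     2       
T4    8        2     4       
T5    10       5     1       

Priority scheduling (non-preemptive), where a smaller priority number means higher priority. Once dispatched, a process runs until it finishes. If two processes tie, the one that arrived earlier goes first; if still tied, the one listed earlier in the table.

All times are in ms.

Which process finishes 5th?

T4

Gantt: | T1 0-4 | T2 4-14 | T5 14-19 | T3 19-25 | T4 25-27 |
Completion: T1=4  T2=14  T3=25  T4=27  T5=19
Finish order: T1 → T2 → T5 → T3 → T4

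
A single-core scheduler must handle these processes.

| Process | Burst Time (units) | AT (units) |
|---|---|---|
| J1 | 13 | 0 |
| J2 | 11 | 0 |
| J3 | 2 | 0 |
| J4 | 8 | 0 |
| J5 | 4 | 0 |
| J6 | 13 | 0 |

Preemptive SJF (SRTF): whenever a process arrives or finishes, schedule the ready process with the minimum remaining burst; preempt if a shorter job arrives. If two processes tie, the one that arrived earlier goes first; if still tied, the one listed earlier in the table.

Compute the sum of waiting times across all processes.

Timeline: | J3 0-2 | J5 2-6 | J4 6-14 | J2 14-25 | J1 25-38 | J6 38-51 |
Completion: J1=38  J2=25  J3=2  J4=14  J5=6  J6=51
Turnaround (C−A): J1=38  J2=25  J3=2  J4=14  J5=6  J6=51
Waiting = turnaround − burst: J1=25, J2=14, J3=0, J4=6, J5=2, J6=38
Total waiting = 25 + 14 + 0 + 6 + 2 + 38 = 85

85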